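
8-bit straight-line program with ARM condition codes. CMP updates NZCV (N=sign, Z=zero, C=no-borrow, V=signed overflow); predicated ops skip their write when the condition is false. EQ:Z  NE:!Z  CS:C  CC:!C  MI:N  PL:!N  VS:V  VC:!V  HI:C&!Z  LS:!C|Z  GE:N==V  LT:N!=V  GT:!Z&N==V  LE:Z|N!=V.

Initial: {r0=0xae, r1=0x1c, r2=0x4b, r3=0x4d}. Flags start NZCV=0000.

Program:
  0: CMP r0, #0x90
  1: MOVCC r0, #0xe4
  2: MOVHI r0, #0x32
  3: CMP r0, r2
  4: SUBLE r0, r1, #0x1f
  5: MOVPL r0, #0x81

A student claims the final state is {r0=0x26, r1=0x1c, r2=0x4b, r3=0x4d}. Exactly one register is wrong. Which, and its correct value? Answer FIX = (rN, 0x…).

FIX = (r0, 0xfd)

0: ✓ CMP  NZCV=0010
1: · MOVCC
2: ✓ MOVHI  r0←0x32
3: ✓ CMP  NZCV=1000
4: ✓ SUBLE  r0←0xfd
5: · MOVPL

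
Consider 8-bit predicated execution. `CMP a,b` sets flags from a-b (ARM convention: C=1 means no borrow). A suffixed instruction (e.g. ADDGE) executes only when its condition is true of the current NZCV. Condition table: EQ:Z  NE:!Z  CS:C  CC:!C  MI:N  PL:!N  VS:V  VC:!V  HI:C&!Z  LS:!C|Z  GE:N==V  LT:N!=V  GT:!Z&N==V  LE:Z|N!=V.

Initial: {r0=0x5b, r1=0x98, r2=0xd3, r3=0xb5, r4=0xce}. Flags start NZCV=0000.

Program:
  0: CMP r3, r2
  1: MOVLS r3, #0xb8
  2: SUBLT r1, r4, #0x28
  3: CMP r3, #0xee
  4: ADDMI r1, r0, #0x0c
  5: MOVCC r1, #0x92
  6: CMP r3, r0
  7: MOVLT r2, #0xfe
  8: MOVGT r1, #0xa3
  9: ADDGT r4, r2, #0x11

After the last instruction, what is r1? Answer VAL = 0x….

VAL = 0x92

0: ✓ CMP  NZCV=1000
1: ✓ MOVLS  r3←0xb8
2: ✓ SUBLT  r1←0xa6
3: ✓ CMP  NZCV=1000
4: ✓ ADDMI  r1←0x67
5: ✓ MOVCC  r1←0x92
6: ✓ CMP  NZCV=0011
7: ✓ MOVLT  r2←0xfe
8: · MOVGT
9: · ADDGT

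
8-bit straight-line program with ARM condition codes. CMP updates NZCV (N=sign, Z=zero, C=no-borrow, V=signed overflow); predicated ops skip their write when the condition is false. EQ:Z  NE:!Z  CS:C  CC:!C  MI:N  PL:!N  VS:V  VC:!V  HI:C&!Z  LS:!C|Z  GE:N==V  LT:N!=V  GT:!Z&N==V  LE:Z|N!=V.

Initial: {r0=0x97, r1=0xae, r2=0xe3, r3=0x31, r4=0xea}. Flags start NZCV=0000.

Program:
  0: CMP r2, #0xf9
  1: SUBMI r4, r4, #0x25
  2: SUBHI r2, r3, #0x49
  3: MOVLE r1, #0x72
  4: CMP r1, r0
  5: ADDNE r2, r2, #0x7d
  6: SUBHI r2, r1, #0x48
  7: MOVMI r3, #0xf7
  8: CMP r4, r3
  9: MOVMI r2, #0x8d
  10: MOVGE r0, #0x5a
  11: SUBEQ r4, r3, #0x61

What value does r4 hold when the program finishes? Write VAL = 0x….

VAL = 0xc5

0: ✓ CMP  NZCV=1000
1: ✓ SUBMI  r4←0xc5
2: · SUBHI
3: ✓ MOVLE  r1←0x72
4: ✓ CMP  NZCV=1001
5: ✓ ADDNE  r2←0x60
6: · SUBHI
7: ✓ MOVMI  r3←0xf7
8: ✓ CMP  NZCV=1000
9: ✓ MOVMI  r2←0x8d
10: · MOVGE
11: · SUBEQ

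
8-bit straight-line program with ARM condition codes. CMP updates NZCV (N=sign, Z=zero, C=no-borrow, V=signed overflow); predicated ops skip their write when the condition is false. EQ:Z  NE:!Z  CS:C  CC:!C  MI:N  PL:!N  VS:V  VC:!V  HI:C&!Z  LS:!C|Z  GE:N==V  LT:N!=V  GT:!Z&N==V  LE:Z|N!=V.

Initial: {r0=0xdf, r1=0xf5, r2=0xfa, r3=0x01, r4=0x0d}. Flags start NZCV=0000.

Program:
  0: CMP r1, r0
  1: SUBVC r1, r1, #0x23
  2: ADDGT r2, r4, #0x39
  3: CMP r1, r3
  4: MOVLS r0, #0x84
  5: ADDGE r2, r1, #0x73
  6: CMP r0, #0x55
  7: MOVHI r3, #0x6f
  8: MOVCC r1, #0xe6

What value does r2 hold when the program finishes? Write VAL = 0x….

0: ✓ CMP  NZCV=0010
1: ✓ SUBVC  r1←0xd2
2: ✓ ADDGT  r2←0x46
3: ✓ CMP  NZCV=1010
4: · MOVLS
5: · ADDGE
6: ✓ CMP  NZCV=1010
7: ✓ MOVHI  r3←0x6f
8: · MOVCC

VAL = 0x46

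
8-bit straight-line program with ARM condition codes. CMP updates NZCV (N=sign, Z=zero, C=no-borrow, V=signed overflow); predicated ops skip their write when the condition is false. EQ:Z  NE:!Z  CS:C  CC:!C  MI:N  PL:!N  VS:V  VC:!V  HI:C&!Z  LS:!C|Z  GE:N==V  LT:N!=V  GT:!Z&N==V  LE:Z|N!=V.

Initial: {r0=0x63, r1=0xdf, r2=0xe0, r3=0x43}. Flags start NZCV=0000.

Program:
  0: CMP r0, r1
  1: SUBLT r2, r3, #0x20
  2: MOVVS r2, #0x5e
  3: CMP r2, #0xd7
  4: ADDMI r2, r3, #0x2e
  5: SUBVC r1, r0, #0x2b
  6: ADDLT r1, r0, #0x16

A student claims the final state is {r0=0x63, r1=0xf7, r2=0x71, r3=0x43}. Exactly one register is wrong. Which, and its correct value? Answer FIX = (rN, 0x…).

[0] flags=1001 → (cmp)
[1] flags=1001 LT?F → skip
[2] flags=1001 VS?T → r2=0x5e
[3] flags=1001 → (cmp)
[4] flags=1001 MI?T → r2=0x71
[5] flags=1001 VC?F → skip
[6] flags=1001 LT?F → skip

FIX = (r1, 0xdf)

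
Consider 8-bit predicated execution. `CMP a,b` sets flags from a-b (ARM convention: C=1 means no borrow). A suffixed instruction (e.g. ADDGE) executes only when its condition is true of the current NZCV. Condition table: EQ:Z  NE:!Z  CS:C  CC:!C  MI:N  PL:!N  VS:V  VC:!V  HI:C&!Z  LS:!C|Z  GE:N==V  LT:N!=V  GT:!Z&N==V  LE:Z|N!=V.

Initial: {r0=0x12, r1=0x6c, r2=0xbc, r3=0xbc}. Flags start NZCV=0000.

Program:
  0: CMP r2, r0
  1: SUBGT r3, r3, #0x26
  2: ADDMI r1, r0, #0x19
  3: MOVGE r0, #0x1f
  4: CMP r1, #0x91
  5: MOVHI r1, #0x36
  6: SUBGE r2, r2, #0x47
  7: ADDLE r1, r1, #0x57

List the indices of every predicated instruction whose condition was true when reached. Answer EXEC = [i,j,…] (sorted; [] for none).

[0] flags=1010 → (cmp)
[1] flags=1010 GT?F → skip
[2] flags=1010 MI?T → r1=0x2b
[3] flags=1010 GE?F → skip
[4] flags=1001 → (cmp)
[5] flags=1001 HI?F → skip
[6] flags=1001 GE?T → r2=0x75
[7] flags=1001 LE?F → skip

EXEC = [2,6]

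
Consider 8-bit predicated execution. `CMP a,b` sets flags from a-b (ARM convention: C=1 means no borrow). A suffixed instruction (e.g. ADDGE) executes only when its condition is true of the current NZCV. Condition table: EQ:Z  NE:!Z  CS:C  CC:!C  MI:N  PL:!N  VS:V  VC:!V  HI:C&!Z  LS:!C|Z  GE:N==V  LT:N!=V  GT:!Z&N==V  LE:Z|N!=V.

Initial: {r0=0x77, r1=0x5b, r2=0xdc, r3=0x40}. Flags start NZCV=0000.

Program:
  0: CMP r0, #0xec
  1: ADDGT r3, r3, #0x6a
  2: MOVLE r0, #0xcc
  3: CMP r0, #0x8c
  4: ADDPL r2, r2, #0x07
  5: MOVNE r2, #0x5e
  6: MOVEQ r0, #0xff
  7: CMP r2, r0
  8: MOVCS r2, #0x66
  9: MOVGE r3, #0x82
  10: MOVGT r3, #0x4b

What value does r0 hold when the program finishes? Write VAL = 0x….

VAL = 0x77

[0] flags=1001 → (cmp)
[1] flags=1001 GT?T → r3=0xaa
[2] flags=1001 LE?F → skip
[3] flags=1001 → (cmp)
[4] flags=1001 PL?F → skip
[5] flags=1001 NE?T → r2=0x5e
[6] flags=1001 EQ?F → skip
[7] flags=1000 → (cmp)
[8] flags=1000 CS?F → skip
[9] flags=1000 GE?F → skip
[10] flags=1000 GT?F → skip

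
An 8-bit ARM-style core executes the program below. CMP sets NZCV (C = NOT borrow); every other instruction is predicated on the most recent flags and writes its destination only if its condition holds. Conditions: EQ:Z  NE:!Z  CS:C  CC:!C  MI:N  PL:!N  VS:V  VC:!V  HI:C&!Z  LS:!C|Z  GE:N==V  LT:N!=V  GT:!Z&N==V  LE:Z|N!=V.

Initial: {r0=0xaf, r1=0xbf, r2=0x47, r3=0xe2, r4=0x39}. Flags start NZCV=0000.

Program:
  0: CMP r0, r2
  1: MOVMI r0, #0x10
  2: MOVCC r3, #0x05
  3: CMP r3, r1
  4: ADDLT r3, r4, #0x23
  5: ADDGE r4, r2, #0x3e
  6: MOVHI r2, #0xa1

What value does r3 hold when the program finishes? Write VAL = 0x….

0: ✓ CMP  NZCV=0011
1: · MOVMI
2: · MOVCC
3: ✓ CMP  NZCV=0010
4: · ADDLT
5: ✓ ADDGE  r4←0x85
6: ✓ MOVHI  r2←0xa1

VAL = 0xe2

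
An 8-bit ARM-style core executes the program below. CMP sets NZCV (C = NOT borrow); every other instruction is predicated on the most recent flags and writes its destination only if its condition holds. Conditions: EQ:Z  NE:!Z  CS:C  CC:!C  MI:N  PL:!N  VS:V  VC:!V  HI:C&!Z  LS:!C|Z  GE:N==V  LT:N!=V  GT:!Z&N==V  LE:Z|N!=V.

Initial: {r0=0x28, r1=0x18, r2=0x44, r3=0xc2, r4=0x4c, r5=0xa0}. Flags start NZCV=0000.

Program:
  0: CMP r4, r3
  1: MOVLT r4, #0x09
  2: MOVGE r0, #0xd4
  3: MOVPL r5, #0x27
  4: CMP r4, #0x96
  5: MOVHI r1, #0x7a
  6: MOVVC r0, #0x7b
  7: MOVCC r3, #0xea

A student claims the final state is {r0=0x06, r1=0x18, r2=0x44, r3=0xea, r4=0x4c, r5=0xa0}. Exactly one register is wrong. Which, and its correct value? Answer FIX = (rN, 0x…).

FIX = (r0, 0xd4)

[0] flags=1001 → (cmp)
[1] flags=1001 LT?F → skip
[2] flags=1001 GE?T → r0=0xd4
[3] flags=1001 PL?F → skip
[4] flags=1001 → (cmp)
[5] flags=1001 HI?F → skip
[6] flags=1001 VC?F → skip
[7] flags=1001 CC?T → r3=0xea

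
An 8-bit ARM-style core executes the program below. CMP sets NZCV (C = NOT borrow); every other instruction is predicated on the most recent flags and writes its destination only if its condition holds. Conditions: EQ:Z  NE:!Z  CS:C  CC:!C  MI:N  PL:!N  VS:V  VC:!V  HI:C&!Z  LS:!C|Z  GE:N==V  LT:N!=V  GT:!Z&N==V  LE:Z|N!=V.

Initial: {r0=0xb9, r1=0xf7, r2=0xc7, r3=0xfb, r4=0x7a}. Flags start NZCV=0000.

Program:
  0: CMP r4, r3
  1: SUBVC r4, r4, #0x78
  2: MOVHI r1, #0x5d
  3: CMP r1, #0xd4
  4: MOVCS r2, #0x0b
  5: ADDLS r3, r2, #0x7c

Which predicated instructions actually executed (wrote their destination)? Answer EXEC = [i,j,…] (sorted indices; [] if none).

EXEC = [1,4]

0: ✓ CMP  NZCV=0000
1: ✓ SUBVC  r4←0x02
2: · MOVHI
3: ✓ CMP  NZCV=0010
4: ✓ MOVCS  r2←0x0b
5: · ADDLS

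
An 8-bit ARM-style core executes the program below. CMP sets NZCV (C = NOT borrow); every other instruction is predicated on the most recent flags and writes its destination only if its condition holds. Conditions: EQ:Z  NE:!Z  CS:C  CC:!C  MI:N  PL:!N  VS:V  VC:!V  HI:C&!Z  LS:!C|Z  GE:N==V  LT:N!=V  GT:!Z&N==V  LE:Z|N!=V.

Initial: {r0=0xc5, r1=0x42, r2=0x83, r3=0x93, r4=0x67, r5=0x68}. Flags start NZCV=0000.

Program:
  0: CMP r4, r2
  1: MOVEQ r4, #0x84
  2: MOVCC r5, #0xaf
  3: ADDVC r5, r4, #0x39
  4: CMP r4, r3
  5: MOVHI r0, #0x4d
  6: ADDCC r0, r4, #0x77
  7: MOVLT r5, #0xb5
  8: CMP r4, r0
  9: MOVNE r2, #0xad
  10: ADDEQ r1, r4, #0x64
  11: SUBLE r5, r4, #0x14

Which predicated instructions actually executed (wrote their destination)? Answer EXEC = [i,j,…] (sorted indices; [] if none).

[0] flags=1001 → (cmp)
[1] flags=1001 EQ?F → skip
[2] flags=1001 CC?T → r5=0xaf
[3] flags=1001 VC?F → skip
[4] flags=1001 → (cmp)
[5] flags=1001 HI?F → skip
[6] flags=1001 CC?T → r0=0xde
[7] flags=1001 LT?F → skip
[8] flags=1001 → (cmp)
[9] flags=1001 NE?T → r2=0xad
[10] flags=1001 EQ?F → skip
[11] flags=1001 LE?F → skip

EXEC = [2,6,9]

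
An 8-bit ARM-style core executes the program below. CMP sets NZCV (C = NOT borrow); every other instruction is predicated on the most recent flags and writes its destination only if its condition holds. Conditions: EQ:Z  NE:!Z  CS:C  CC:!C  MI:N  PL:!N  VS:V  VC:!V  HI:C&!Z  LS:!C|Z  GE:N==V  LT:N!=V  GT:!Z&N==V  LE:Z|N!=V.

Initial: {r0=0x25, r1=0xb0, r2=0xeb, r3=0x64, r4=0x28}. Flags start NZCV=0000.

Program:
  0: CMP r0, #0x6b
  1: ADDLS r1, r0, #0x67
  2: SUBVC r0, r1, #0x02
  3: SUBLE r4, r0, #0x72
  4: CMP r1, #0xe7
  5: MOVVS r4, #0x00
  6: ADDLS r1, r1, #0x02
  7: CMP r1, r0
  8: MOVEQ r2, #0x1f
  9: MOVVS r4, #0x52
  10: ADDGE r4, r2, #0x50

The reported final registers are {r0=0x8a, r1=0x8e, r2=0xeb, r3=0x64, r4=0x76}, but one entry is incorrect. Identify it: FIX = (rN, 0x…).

[0] flags=1000 → (cmp)
[1] flags=1000 LS?T → r1=0x8c
[2] flags=1000 VC?T → r0=0x8a
[3] flags=1000 LE?T → r4=0x18
[4] flags=1000 → (cmp)
[5] flags=1000 VS?F → skip
[6] flags=1000 LS?T → r1=0x8e
[7] flags=0010 → (cmp)
[8] flags=0010 EQ?F → skip
[9] flags=0010 VS?F → skip
[10] flags=0010 GE?T → r4=0x3b

FIX = (r4, 0x3b)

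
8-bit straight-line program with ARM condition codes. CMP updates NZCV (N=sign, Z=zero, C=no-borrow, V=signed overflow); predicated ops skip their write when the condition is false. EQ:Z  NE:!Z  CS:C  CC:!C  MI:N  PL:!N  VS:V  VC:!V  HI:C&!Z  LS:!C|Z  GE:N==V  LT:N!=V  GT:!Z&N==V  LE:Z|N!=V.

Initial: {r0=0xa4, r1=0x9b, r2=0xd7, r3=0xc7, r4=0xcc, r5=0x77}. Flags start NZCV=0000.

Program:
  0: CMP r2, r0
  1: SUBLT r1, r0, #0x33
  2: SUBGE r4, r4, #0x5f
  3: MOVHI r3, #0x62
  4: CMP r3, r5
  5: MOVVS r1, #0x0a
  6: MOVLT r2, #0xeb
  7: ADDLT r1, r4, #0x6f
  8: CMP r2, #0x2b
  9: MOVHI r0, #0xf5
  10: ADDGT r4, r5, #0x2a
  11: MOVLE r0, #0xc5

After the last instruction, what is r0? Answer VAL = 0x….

0: ✓ CMP  NZCV=0010
1: · SUBLT
2: ✓ SUBGE  r4←0x6d
3: ✓ MOVHI  r3←0x62
4: ✓ CMP  NZCV=1000
5: · MOVVS
6: ✓ MOVLT  r2←0xeb
7: ✓ ADDLT  r1←0xdc
8: ✓ CMP  NZCV=1010
9: ✓ MOVHI  r0←0xf5
10: · ADDGT
11: ✓ MOVLE  r0←0xc5

VAL = 0xc5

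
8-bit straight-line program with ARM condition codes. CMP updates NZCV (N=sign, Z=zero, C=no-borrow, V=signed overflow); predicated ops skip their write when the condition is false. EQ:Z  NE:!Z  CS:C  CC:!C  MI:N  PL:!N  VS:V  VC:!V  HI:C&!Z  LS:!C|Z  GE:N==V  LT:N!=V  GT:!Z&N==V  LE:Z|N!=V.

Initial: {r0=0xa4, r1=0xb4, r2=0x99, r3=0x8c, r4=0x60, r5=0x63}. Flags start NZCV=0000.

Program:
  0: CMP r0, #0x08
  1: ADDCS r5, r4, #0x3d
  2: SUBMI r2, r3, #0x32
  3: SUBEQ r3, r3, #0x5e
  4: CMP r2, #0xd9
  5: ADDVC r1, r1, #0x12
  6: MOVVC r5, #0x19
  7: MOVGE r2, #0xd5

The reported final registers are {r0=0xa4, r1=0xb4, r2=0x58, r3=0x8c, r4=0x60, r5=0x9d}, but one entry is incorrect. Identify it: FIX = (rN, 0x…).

0: ✓ CMP  NZCV=1010
1: ✓ ADDCS  r5←0x9d
2: ✓ SUBMI  r2←0x5a
3: · SUBEQ
4: ✓ CMP  NZCV=1001
5: · ADDVC
6: · MOVVC
7: ✓ MOVGE  r2←0xd5

FIX = (r2, 0xd5)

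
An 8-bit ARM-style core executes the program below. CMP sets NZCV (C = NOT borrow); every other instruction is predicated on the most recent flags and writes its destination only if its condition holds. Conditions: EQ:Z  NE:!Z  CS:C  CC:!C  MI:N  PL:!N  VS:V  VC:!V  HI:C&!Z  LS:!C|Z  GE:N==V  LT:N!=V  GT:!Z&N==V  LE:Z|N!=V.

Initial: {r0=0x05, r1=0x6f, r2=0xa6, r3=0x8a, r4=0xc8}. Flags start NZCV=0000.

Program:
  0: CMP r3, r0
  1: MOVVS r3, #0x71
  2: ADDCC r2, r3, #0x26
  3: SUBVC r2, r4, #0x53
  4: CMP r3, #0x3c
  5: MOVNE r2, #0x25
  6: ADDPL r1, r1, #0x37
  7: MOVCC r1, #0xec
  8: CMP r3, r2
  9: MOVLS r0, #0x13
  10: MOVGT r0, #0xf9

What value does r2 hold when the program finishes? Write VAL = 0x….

VAL = 0x25

[0] flags=1010 → (cmp)
[1] flags=1010 VS?F → skip
[2] flags=1010 CC?F → skip
[3] flags=1010 VC?T → r2=0x75
[4] flags=0011 → (cmp)
[5] flags=0011 NE?T → r2=0x25
[6] flags=0011 PL?T → r1=0xa6
[7] flags=0011 CC?F → skip
[8] flags=0011 → (cmp)
[9] flags=0011 LS?F → skip
[10] flags=0011 GT?F → skip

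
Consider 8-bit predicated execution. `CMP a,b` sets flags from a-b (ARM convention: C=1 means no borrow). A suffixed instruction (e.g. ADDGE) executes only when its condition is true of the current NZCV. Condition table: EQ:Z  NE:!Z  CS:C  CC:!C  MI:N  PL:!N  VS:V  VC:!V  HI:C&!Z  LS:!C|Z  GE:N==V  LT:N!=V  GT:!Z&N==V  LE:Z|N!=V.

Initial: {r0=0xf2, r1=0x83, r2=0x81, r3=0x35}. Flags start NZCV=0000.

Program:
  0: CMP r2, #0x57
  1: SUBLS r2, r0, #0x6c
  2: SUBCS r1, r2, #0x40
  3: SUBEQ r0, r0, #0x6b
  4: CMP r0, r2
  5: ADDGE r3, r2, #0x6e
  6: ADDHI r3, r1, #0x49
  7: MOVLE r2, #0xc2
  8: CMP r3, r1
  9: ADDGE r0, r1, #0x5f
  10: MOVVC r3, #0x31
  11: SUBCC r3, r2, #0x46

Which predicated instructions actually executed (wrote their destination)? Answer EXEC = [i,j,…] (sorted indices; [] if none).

0: ✓ CMP  NZCV=0011
1: · SUBLS
2: ✓ SUBCS  r1←0x41
3: · SUBEQ
4: ✓ CMP  NZCV=0010
5: ✓ ADDGE  r3←0xef
6: ✓ ADDHI  r3←0x8a
7: · MOVLE
8: ✓ CMP  NZCV=0011
9: · ADDGE
10: · MOVVC
11: · SUBCC

EXEC = [2,5,6]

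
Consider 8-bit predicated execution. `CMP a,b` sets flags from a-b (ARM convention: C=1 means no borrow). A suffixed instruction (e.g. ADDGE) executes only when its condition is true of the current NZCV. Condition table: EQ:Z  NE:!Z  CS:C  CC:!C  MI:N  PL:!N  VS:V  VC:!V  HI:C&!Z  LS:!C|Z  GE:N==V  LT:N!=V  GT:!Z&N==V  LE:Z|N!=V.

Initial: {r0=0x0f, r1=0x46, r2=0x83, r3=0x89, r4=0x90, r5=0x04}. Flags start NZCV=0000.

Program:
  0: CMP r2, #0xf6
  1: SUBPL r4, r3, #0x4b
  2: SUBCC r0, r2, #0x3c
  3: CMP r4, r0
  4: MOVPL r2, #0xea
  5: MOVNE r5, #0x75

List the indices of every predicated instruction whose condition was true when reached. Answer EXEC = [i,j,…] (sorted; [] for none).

0: ✓ CMP  NZCV=1000
1: · SUBPL
2: ✓ SUBCC  r0←0x47
3: ✓ CMP  NZCV=0011
4: ✓ MOVPL  r2←0xea
5: ✓ MOVNE  r5←0x75

EXEC = [2,4,5]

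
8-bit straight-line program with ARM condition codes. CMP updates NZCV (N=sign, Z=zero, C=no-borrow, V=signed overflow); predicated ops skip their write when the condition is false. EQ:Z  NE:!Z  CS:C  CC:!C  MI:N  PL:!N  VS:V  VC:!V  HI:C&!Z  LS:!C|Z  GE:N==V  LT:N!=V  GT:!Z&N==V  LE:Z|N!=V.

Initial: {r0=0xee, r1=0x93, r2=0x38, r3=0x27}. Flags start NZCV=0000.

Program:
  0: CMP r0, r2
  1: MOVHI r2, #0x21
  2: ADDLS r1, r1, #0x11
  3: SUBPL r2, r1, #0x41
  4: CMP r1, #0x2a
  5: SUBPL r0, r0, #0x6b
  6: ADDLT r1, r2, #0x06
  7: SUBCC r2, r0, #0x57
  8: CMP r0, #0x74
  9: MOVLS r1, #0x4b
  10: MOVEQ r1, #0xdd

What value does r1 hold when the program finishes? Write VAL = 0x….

[0] flags=1010 → (cmp)
[1] flags=1010 HI?T → r2=0x21
[2] flags=1010 LS?F → skip
[3] flags=1010 PL?F → skip
[4] flags=0011 → (cmp)
[5] flags=0011 PL?T → r0=0x83
[6] flags=0011 LT?T → r1=0x27
[7] flags=0011 CC?F → skip
[8] flags=0011 → (cmp)
[9] flags=0011 LS?F → skip
[10] flags=0011 EQ?F → skip

VAL = 0x27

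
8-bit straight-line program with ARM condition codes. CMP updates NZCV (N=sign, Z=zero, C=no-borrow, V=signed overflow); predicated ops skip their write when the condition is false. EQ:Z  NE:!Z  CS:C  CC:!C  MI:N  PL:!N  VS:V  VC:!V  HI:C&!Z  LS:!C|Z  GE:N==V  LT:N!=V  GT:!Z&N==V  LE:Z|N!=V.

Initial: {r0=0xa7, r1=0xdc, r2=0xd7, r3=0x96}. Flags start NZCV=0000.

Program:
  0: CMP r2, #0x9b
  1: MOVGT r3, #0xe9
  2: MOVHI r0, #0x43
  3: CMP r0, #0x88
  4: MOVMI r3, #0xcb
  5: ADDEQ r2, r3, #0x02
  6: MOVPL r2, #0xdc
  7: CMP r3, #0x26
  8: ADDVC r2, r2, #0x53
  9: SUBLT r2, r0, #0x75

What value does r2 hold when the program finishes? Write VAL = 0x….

VAL = 0xce

0: ✓ CMP  NZCV=0010
1: ✓ MOVGT  r3←0xe9
2: ✓ MOVHI  r0←0x43
3: ✓ CMP  NZCV=1001
4: ✓ MOVMI  r3←0xcb
5: · ADDEQ
6: · MOVPL
7: ✓ CMP  NZCV=1010
8: ✓ ADDVC  r2←0x2a
9: ✓ SUBLT  r2←0xce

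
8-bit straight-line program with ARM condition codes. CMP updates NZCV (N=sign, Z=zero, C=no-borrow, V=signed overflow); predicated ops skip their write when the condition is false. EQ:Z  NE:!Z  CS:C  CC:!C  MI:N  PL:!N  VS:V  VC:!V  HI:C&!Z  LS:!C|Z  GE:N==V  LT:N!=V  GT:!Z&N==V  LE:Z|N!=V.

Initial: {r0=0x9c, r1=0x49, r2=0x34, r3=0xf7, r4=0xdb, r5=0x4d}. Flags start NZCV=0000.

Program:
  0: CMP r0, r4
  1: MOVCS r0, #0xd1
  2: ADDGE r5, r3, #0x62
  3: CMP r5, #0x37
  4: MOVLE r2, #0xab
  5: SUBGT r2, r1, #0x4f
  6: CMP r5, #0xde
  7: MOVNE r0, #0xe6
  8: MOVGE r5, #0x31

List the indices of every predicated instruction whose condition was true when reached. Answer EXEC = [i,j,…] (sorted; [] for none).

[0] flags=1000 → (cmp)
[1] flags=1000 CS?F → skip
[2] flags=1000 GE?F → skip
[3] flags=0010 → (cmp)
[4] flags=0010 LE?F → skip
[5] flags=0010 GT?T → r2=0xfa
[6] flags=0000 → (cmp)
[7] flags=0000 NE?T → r0=0xe6
[8] flags=0000 GE?T → r5=0x31

EXEC = [5,7,8]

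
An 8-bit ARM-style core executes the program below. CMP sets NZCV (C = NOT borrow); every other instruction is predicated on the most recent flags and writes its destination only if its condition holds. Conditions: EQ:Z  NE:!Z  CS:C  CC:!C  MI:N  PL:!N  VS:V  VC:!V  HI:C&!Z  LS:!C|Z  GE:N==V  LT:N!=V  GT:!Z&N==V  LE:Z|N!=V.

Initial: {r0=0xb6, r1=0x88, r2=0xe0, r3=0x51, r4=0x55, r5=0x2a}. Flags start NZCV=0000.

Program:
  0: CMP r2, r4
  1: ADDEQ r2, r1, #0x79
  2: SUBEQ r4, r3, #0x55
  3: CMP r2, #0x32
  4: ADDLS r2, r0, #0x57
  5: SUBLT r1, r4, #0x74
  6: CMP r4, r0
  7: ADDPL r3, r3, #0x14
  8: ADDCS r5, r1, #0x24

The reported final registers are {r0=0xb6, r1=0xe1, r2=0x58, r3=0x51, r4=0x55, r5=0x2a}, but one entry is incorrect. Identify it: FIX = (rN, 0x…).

FIX = (r2, 0xe0)

[0] flags=1010 → (cmp)
[1] flags=1010 EQ?F → skip
[2] flags=1010 EQ?F → skip
[3] flags=1010 → (cmp)
[4] flags=1010 LS?F → skip
[5] flags=1010 LT?T → r1=0xe1
[6] flags=1001 → (cmp)
[7] flags=1001 PL?F → skip
[8] flags=1001 CS?F → skip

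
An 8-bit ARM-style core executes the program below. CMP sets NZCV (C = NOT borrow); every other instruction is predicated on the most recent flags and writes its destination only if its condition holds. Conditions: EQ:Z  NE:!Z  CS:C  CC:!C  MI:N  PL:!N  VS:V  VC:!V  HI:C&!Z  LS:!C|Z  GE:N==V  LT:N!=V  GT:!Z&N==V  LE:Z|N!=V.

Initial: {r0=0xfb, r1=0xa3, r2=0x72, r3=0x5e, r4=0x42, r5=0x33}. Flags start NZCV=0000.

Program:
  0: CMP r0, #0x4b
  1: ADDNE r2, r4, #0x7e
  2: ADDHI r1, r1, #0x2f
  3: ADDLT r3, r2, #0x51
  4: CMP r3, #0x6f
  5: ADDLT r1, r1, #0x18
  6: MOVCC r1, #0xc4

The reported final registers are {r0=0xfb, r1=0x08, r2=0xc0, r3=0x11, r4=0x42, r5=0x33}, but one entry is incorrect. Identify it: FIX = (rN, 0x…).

[0] flags=1010 → (cmp)
[1] flags=1010 NE?T → r2=0xc0
[2] flags=1010 HI?T → r1=0xd2
[3] flags=1010 LT?T → r3=0x11
[4] flags=1000 → (cmp)
[5] flags=1000 LT?T → r1=0xea
[6] flags=1000 CC?T → r1=0xc4

FIX = (r1, 0xc4)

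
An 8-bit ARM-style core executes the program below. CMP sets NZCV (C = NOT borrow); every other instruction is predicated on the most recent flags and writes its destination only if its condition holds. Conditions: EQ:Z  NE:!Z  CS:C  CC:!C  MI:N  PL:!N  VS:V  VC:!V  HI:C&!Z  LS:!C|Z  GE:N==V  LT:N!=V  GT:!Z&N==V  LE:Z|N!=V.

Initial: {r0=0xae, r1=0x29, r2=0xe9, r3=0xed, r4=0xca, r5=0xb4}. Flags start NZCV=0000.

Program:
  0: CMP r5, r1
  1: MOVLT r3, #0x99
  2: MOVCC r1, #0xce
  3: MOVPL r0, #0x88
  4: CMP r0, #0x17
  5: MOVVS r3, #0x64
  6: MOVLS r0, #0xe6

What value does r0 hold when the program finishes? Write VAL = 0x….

[0] flags=1010 → (cmp)
[1] flags=1010 LT?T → r3=0x99
[2] flags=1010 CC?F → skip
[3] flags=1010 PL?F → skip
[4] flags=1010 → (cmp)
[5] flags=1010 VS?F → skip
[6] flags=1010 LS?F → skip

VAL = 0xae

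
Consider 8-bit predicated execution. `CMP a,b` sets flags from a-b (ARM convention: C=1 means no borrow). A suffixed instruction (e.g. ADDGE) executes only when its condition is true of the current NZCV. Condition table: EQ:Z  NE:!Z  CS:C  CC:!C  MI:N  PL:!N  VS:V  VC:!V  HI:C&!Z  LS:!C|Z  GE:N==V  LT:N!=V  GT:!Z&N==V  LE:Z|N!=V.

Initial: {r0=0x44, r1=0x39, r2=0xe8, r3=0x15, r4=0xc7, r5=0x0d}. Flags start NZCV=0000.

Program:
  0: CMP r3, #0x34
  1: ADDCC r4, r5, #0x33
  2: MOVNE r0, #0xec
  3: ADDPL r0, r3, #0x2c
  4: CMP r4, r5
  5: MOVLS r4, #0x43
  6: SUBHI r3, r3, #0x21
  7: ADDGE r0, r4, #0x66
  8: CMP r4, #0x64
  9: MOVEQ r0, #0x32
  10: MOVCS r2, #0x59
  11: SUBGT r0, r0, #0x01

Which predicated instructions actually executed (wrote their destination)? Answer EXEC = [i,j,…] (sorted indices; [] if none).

EXEC = [1,2,6,7]

0: ✓ CMP  NZCV=1000
1: ✓ ADDCC  r4←0x40
2: ✓ MOVNE  r0←0xec
3: · ADDPL
4: ✓ CMP  NZCV=0010
5: · MOVLS
6: ✓ SUBHI  r3←0xf4
7: ✓ ADDGE  r0←0xa6
8: ✓ CMP  NZCV=1000
9: · MOVEQ
10: · MOVCS
11: · SUBGT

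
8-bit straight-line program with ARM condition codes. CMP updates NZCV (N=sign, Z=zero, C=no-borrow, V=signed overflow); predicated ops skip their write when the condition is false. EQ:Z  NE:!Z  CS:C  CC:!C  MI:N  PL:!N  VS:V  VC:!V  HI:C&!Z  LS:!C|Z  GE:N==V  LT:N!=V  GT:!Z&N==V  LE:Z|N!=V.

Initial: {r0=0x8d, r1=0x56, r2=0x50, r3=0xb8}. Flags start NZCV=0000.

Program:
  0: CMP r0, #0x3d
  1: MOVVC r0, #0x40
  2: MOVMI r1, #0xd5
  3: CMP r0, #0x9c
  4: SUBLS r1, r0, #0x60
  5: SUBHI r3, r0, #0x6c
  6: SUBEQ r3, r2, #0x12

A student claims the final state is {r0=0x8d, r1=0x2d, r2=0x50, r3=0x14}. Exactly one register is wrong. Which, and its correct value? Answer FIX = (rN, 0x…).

FIX = (r3, 0xb8)

[0] flags=0011 → (cmp)
[1] flags=0011 VC?F → skip
[2] flags=0011 MI?F → skip
[3] flags=1000 → (cmp)
[4] flags=1000 LS?T → r1=0x2d
[5] flags=1000 HI?F → skip
[6] flags=1000 EQ?F → skip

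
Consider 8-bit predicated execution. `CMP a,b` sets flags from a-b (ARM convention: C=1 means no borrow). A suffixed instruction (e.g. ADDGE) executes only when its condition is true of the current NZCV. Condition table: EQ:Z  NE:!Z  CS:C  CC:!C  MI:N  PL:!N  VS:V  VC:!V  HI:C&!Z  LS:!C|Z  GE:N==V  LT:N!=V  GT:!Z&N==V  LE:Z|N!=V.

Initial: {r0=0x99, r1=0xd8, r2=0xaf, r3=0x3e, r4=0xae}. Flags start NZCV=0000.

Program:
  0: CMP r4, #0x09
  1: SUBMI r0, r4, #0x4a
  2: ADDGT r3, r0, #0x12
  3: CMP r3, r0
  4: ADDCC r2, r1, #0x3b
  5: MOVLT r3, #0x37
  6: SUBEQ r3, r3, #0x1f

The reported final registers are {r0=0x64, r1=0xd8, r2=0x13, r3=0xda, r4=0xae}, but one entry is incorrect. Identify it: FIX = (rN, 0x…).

FIX = (r3, 0x37)

[0] flags=1010 → (cmp)
[1] flags=1010 MI?T → r0=0x64
[2] flags=1010 GT?F → skip
[3] flags=1000 → (cmp)
[4] flags=1000 CC?T → r2=0x13
[5] flags=1000 LT?T → r3=0x37
[6] flags=1000 EQ?F → skip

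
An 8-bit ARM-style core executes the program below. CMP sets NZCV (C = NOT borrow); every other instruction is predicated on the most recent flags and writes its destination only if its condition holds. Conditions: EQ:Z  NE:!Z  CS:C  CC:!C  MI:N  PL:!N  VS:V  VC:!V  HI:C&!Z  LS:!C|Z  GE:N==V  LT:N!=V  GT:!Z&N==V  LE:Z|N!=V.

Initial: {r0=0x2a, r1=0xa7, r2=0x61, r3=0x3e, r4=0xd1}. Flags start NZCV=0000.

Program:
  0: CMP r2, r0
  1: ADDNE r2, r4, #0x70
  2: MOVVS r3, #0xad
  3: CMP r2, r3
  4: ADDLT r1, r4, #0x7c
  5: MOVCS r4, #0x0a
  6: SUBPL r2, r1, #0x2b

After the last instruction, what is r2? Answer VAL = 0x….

0: ✓ CMP  NZCV=0010
1: ✓ ADDNE  r2←0x41
2: · MOVVS
3: ✓ CMP  NZCV=0010
4: · ADDLT
5: ✓ MOVCS  r4←0x0a
6: ✓ SUBPL  r2←0x7c

VAL = 0x7c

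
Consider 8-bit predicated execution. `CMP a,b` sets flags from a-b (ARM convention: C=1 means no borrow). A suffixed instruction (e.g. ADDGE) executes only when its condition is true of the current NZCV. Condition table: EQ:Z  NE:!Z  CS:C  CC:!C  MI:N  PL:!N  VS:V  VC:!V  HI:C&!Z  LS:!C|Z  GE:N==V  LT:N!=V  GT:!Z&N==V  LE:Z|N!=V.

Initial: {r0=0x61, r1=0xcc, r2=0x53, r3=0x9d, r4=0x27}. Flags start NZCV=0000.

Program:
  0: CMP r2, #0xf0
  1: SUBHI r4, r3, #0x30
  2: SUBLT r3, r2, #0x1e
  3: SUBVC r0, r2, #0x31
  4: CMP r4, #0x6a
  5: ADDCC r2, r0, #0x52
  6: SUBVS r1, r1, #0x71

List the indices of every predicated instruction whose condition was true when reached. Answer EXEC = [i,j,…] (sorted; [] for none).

[0] flags=0000 → (cmp)
[1] flags=0000 HI?F → skip
[2] flags=0000 LT?F → skip
[3] flags=0000 VC?T → r0=0x22
[4] flags=1000 → (cmp)
[5] flags=1000 CC?T → r2=0x74
[6] flags=1000 VS?F → skip

EXEC = [3,5]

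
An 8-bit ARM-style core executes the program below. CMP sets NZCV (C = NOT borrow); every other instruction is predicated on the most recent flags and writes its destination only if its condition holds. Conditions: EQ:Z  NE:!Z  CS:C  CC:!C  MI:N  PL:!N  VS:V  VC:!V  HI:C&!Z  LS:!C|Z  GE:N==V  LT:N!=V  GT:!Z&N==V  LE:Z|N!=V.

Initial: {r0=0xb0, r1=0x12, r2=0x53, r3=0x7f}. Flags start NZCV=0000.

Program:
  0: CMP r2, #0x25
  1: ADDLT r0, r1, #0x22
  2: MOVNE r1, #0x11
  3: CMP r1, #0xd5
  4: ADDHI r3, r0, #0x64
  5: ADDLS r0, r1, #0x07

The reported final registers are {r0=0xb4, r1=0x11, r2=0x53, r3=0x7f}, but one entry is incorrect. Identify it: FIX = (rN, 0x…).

FIX = (r0, 0x18)

[0] flags=0010 → (cmp)
[1] flags=0010 LT?F → skip
[2] flags=0010 NE?T → r1=0x11
[3] flags=0000 → (cmp)
[4] flags=0000 HI?F → skip
[5] flags=0000 LS?T → r0=0x18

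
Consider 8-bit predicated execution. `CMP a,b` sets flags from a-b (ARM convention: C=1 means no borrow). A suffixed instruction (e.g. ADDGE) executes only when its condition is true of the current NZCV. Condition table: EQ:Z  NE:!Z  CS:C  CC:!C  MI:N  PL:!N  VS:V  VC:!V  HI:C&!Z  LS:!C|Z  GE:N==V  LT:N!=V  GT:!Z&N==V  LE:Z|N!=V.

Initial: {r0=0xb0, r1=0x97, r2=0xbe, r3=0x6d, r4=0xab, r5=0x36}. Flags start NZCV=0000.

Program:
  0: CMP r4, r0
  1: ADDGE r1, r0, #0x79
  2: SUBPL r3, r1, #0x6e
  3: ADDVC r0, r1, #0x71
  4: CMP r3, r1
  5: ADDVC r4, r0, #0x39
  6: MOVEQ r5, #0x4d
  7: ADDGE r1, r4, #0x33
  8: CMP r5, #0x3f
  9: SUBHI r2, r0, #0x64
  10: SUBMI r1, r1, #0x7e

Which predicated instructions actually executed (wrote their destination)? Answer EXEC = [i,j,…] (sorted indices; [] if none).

[0] flags=1000 → (cmp)
[1] flags=1000 GE?F → skip
[2] flags=1000 PL?F → skip
[3] flags=1000 VC?T → r0=0x08
[4] flags=1001 → (cmp)
[5] flags=1001 VC?F → skip
[6] flags=1001 EQ?F → skip
[7] flags=1001 GE?T → r1=0xde
[8] flags=1000 → (cmp)
[9] flags=1000 HI?F → skip
[10] flags=1000 MI?T → r1=0x60

EXEC = [3,7,10]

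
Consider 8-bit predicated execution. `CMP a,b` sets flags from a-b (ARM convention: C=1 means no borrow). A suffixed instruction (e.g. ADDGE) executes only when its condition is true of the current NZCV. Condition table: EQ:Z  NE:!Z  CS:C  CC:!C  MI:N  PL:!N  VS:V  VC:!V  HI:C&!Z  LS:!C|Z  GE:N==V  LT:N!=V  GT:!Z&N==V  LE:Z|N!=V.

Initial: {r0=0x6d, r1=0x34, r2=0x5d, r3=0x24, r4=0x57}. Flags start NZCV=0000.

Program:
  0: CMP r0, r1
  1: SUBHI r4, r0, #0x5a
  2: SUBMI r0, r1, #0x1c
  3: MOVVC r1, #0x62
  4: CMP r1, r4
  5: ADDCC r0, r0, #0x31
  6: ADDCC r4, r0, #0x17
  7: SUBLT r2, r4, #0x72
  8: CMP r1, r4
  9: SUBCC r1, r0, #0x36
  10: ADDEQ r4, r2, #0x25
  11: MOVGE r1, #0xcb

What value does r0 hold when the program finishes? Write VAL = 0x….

VAL = 0x6d

0: ✓ CMP  NZCV=0010
1: ✓ SUBHI  r4←0x13
2: · SUBMI
3: ✓ MOVVC  r1←0x62
4: ✓ CMP  NZCV=0010
5: · ADDCC
6: · ADDCC
7: · SUBLT
8: ✓ CMP  NZCV=0010
9: · SUBCC
10: · ADDEQ
11: ✓ MOVGE  r1←0xcb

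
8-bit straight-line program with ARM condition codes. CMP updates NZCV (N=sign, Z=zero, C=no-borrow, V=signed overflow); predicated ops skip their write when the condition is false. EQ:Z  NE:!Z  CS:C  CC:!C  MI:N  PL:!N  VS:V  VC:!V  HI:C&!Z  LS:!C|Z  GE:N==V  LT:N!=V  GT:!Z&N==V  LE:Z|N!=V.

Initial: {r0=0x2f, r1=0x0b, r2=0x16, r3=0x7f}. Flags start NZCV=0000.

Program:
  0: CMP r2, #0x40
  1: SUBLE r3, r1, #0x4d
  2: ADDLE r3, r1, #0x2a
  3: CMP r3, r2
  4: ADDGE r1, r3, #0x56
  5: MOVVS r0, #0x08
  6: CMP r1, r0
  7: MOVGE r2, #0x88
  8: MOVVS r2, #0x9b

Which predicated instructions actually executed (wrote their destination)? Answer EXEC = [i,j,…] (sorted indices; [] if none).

0: ✓ CMP  NZCV=1000
1: ✓ SUBLE  r3←0xbe
2: ✓ ADDLE  r3←0x35
3: ✓ CMP  NZCV=0010
4: ✓ ADDGE  r1←0x8b
5: · MOVVS
6: ✓ CMP  NZCV=0011
7: · MOVGE
8: ✓ MOVVS  r2←0x9b

EXEC = [1,2,4,8]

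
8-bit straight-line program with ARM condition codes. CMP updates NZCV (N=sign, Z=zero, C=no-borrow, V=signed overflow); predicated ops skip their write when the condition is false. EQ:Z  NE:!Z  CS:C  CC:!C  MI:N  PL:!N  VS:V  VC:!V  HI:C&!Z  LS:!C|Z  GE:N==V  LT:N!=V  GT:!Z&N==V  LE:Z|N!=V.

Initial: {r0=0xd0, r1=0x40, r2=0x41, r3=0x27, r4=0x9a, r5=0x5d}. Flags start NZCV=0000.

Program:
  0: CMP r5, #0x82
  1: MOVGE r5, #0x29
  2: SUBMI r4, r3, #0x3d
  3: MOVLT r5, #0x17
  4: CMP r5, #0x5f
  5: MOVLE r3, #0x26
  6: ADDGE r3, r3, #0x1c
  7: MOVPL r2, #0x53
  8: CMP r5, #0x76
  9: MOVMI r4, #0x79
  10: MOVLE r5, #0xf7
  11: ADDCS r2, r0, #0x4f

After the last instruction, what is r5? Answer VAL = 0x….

VAL = 0xf7

0: ✓ CMP  NZCV=1001
1: ✓ MOVGE  r5←0x29
2: ✓ SUBMI  r4←0xea
3: · MOVLT
4: ✓ CMP  NZCV=1000
5: ✓ MOVLE  r3←0x26
6: · ADDGE
7: · MOVPL
8: ✓ CMP  NZCV=1000
9: ✓ MOVMI  r4←0x79
10: ✓ MOVLE  r5←0xf7
11: · ADDCS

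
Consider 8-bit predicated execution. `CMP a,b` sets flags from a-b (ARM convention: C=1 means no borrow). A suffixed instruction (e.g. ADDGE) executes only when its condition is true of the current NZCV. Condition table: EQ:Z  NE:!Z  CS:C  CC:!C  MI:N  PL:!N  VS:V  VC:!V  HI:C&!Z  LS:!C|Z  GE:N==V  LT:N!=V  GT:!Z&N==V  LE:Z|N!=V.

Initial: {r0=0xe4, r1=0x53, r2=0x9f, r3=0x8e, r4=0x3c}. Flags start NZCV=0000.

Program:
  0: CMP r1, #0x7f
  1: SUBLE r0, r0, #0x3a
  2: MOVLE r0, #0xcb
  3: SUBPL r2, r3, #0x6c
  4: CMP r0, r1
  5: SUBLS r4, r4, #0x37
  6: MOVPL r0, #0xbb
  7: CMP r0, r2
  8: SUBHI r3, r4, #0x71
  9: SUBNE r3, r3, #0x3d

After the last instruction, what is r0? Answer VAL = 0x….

VAL = 0xbb

0: ✓ CMP  NZCV=1000
1: ✓ SUBLE  r0←0xaa
2: ✓ MOVLE  r0←0xcb
3: · SUBPL
4: ✓ CMP  NZCV=0011
5: · SUBLS
6: ✓ MOVPL  r0←0xbb
7: ✓ CMP  NZCV=0010
8: ✓ SUBHI  r3←0xcb
9: ✓ SUBNE  r3←0x8e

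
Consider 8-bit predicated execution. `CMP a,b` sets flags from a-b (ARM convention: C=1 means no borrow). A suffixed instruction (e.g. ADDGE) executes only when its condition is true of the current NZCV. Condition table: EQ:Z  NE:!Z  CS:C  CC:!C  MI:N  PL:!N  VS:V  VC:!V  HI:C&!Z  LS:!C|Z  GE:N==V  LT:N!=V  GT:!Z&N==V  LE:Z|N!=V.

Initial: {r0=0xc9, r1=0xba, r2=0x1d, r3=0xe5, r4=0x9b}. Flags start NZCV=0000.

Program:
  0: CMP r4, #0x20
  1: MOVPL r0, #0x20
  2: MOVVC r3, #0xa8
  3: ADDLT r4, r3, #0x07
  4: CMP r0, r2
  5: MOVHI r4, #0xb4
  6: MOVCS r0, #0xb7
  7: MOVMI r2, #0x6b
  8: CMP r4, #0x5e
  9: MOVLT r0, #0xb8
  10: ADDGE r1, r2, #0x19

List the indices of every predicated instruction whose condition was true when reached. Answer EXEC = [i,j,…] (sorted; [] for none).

0: ✓ CMP  NZCV=0011
1: ✓ MOVPL  r0←0x20
2: · MOVVC
3: ✓ ADDLT  r4←0xec
4: ✓ CMP  NZCV=0010
5: ✓ MOVHI  r4←0xb4
6: ✓ MOVCS  r0←0xb7
7: · MOVMI
8: ✓ CMP  NZCV=0011
9: ✓ MOVLT  r0←0xb8
10: · ADDGE

EXEC = [1,3,5,6,9]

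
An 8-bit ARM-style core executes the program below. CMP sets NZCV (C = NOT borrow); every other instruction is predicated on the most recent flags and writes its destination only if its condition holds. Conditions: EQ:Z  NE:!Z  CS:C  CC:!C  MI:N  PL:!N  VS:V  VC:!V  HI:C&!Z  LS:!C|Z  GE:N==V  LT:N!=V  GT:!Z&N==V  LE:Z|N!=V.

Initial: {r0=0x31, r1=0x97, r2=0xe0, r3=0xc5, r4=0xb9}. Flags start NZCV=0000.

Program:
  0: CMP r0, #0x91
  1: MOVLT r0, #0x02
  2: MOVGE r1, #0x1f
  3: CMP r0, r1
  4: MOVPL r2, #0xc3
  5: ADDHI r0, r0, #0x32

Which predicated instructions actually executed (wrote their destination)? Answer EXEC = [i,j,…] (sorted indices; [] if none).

EXEC = [2,4,5]

[0] flags=1001 → (cmp)
[1] flags=1001 LT?F → skip
[2] flags=1001 GE?T → r1=0x1f
[3] flags=0010 → (cmp)
[4] flags=0010 PL?T → r2=0xc3
[5] flags=0010 HI?T → r0=0x63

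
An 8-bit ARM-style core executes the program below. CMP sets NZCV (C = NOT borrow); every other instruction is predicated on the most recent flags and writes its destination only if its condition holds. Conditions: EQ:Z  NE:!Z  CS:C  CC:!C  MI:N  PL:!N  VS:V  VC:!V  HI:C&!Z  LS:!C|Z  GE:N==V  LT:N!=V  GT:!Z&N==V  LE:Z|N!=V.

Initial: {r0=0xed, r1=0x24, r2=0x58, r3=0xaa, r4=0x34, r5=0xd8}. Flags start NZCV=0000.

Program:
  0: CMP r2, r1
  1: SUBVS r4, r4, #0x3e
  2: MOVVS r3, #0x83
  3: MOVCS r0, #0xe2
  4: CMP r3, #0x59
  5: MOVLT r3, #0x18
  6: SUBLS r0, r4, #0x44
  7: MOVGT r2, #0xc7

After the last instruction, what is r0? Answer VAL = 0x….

0: ✓ CMP  NZCV=0010
1: · SUBVS
2: · MOVVS
3: ✓ MOVCS  r0←0xe2
4: ✓ CMP  NZCV=0011
5: ✓ MOVLT  r3←0x18
6: · SUBLS
7: · MOVGT

VAL = 0xe2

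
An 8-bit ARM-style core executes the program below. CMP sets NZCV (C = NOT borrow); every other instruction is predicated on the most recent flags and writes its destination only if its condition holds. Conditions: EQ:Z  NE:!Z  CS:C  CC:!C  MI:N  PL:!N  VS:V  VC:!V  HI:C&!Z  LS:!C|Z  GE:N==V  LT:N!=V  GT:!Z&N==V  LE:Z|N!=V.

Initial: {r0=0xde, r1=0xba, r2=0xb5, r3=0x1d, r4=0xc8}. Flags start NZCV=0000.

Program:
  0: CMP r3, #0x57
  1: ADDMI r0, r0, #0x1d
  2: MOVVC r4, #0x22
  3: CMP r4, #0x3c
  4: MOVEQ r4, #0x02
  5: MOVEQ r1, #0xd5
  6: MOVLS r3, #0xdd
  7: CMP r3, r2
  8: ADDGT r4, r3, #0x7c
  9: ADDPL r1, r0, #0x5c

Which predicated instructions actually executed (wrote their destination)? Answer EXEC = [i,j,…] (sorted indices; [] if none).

[0] flags=1000 → (cmp)
[1] flags=1000 MI?T → r0=0xfb
[2] flags=1000 VC?T → r4=0x22
[3] flags=1000 → (cmp)
[4] flags=1000 EQ?F → skip
[5] flags=1000 EQ?F → skip
[6] flags=1000 LS?T → r3=0xdd
[7] flags=0010 → (cmp)
[8] flags=0010 GT?T → r4=0x59
[9] flags=0010 PL?T → r1=0x57

EXEC = [1,2,6,8,9]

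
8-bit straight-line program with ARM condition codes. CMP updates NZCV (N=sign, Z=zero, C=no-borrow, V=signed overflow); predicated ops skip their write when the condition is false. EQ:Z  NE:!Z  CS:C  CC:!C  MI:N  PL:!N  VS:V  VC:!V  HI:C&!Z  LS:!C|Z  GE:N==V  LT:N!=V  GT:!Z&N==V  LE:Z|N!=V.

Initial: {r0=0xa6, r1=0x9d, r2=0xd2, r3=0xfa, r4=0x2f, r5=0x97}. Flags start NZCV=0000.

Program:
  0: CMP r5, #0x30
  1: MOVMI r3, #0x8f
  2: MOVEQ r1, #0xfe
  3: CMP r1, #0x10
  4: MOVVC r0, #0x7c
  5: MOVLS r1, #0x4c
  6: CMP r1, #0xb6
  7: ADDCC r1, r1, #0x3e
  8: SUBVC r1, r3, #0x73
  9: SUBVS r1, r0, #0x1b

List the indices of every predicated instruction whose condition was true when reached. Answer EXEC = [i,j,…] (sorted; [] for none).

[0] flags=0011 → (cmp)
[1] flags=0011 MI?F → skip
[2] flags=0011 EQ?F → skip
[3] flags=1010 → (cmp)
[4] flags=1010 VC?T → r0=0x7c
[5] flags=1010 LS?F → skip
[6] flags=1000 → (cmp)
[7] flags=1000 CC?T → r1=0xdb
[8] flags=1000 VC?T → r1=0x87
[9] flags=1000 VS?F → skip

EXEC = [4,7,8]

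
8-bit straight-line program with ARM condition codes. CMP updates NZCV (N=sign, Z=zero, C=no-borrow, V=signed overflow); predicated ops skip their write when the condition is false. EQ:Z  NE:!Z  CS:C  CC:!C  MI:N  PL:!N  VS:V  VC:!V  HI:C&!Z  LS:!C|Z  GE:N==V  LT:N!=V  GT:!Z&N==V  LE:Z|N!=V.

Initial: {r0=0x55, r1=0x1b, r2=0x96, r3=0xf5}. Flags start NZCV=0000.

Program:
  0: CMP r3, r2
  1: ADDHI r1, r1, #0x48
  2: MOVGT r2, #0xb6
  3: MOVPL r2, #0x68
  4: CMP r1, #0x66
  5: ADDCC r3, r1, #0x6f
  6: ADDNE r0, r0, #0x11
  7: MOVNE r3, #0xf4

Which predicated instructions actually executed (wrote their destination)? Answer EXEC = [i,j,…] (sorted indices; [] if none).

EXEC = [1,2,3,5,6,7]

0: ✓ CMP  NZCV=0010
1: ✓ ADDHI  r1←0x63
2: ✓ MOVGT  r2←0xb6
3: ✓ MOVPL  r2←0x68
4: ✓ CMP  NZCV=1000
5: ✓ ADDCC  r3←0xd2
6: ✓ ADDNE  r0←0x66
7: ✓ MOVNE  r3←0xf4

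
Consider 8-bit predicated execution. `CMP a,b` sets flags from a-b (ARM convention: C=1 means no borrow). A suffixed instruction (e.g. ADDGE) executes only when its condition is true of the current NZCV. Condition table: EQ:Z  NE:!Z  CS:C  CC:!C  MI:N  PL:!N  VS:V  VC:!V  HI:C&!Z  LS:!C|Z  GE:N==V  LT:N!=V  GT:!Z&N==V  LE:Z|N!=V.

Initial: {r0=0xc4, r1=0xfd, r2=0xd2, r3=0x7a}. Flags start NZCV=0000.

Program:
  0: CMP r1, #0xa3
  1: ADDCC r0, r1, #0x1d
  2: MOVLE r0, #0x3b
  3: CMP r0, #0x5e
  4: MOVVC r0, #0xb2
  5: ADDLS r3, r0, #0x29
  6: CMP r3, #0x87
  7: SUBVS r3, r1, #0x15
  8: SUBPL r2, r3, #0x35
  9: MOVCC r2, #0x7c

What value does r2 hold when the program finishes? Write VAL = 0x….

0: ✓ CMP  NZCV=0010
1: · ADDCC
2: · MOVLE
3: ✓ CMP  NZCV=0011
4: · MOVVC
5: · ADDLS
6: ✓ CMP  NZCV=1001
7: ✓ SUBVS  r3←0xe8
8: · SUBPL
9: ✓ MOVCC  r2←0x7c

VAL = 0x7c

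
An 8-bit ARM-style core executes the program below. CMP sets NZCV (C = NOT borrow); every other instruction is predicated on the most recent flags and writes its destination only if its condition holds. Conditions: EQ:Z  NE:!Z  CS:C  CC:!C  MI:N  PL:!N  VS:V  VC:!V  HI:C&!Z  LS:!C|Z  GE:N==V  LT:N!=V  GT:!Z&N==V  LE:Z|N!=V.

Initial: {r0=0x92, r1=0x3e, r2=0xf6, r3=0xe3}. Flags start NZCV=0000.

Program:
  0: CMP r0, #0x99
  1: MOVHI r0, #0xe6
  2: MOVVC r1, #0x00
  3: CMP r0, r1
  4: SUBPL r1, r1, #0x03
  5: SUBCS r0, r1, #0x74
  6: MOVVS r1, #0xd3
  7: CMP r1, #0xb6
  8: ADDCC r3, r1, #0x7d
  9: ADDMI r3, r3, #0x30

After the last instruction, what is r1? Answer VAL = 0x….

VAL = 0x00

0: ✓ CMP  NZCV=1000
1: · MOVHI
2: ✓ MOVVC  r1←0x00
3: ✓ CMP  NZCV=1010
4: · SUBPL
5: ✓ SUBCS  r0←0x8c
6: · MOVVS
7: ✓ CMP  NZCV=0000
8: ✓ ADDCC  r3←0x7d
9: · ADDMI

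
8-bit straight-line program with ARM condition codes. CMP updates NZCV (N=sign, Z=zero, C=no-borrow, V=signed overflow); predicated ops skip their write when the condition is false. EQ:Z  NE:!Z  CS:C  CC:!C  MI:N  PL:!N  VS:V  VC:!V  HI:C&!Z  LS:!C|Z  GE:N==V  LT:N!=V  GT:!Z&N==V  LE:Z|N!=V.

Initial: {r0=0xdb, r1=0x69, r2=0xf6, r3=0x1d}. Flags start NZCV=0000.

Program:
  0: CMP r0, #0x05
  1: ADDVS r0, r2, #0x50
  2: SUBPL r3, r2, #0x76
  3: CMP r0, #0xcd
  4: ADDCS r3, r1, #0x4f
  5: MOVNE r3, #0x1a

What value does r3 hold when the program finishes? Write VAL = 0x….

VAL = 0x1a

[0] flags=1010 → (cmp)
[1] flags=1010 VS?F → skip
[2] flags=1010 PL?F → skip
[3] flags=0010 → (cmp)
[4] flags=0010 CS?T → r3=0xb8
[5] flags=0010 NE?T → r3=0x1a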